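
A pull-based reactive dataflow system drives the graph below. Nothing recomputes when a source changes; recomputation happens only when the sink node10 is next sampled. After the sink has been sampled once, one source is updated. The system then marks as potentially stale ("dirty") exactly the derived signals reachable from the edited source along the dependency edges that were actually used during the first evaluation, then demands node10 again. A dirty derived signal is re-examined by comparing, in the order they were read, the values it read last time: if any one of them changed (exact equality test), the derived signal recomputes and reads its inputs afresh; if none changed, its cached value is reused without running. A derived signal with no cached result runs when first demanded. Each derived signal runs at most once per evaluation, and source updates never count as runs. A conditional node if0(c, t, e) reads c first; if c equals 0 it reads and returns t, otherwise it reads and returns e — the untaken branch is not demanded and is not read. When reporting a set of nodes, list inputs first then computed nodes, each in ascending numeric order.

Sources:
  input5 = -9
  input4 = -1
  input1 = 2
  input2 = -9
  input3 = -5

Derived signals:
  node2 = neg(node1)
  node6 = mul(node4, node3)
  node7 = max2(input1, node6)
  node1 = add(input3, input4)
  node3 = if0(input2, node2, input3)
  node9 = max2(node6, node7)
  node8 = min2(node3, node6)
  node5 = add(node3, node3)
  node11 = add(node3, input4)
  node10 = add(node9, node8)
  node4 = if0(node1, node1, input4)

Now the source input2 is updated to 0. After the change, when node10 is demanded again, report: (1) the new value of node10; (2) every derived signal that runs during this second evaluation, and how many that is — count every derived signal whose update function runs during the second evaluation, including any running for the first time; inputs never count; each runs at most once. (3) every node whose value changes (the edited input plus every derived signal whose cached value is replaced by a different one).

New value of node10: -4.
Derived signals that run: node2, node3, node6, node7, node8, node9, node10 — 7 in total.
Values that change: input2, node3, node6, node7, node8, node9, node10.
Key observation: a condition flipped, so demand reaches new nodes — node2 runs for the first time.

First evaluation (everything demanded from the output):
  node1 = add(-5, -1) = -6
  node3 = if0(input2=-9 -> else branch input3) = -5
  node4 = if0(node1=-6 -> else branch input4) = -1
  node6 = mul(-1, -5) = 5
  node7 = max2(2, 5) = 5
  node8 = min2(-5, 5) = -5
  node9 = max2(5, 5) = 5
  node10 = add(5, -5) = 0

Propagation after the edit:
  node2: demanded for the first time — runs, produces 6.
  node3: runs — input2 -9->0; result 6.
  node6: runs — node3 -5->6; result -6.
  node7: runs — node6 5->-6; result 2.
  node8: runs — node3 -5->6; node6 5->-6; result -6.
  node9: runs — node6 5->-6; node7 5->2; result 2.
  node10: runs — node9 5->2; node8 -5->-6; result -4.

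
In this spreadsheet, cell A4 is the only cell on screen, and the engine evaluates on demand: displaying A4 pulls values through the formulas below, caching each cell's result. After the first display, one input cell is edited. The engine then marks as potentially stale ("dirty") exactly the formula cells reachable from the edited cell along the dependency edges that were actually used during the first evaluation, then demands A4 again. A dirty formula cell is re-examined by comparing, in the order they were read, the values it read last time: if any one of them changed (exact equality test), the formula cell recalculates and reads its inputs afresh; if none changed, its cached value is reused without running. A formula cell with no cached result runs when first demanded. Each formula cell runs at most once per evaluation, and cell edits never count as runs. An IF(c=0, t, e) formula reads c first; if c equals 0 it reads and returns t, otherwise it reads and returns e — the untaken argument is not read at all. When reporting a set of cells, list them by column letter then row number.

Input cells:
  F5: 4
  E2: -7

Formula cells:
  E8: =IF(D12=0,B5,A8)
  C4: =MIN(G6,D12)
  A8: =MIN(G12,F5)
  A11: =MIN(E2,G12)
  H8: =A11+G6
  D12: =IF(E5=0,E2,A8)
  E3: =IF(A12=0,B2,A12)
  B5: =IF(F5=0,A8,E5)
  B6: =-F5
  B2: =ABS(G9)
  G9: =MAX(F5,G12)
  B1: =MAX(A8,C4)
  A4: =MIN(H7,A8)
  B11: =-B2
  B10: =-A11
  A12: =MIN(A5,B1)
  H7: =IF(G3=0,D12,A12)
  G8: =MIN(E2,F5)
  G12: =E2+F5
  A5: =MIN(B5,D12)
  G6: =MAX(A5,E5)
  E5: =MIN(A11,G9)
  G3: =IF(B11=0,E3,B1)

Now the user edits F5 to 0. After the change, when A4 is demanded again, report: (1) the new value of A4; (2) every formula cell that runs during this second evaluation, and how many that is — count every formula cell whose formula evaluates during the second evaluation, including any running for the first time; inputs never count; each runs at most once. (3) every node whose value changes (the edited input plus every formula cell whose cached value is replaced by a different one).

Initial pass — values computed on the first demand:
  G12 = -7 + 4 = -3
  A8 = MIN(-3, 4) = -3
  A11 = MIN(-7, -3) = -7
  G9 = MAX(4, -3) = 4
  B2 = ABS(4) = 4
  B11 = -(4) = -4
  E5 = MIN(-7, 4) = -7
  B5 = IF(F5=0: F5=4 -> else branch E5) = -7
  D12 = IF(E5=0: E5=-7 -> else branch A8) = -3
  A5 = MIN(-7, -3) = -7
  G6 = MAX(-7, -7) = -7
  C4 = MIN(-7, -3) = -7
  B1 = MAX(-3, -7) = -3
  A12 = MIN(-7, -3) = -7
  G3 = IF(B11=0: B11=-4 -> else branch B1) = -3
  H7 = IF(G3=0: G3=-3 -> else branch A12) = -7
  A4 = MIN(-7, -3) = -7

Second demand — change propagation:
  G12: re-runs because F5 4->0; new result -7.
  A8: re-runs because G12 -3->-7; F5 4->0; new result -7.
  A11: re-runs because G12 -3->-7; new result -7 (unchanged).
  G9: re-runs because F5 4->0; G12 -3->-7; new result 0.
  B2: re-runs because G9 4->0; new result 0.
  B11: re-runs because B2 4->0; new result 0.
  E5: re-runs because G9 4->0; new result -7 (unchanged).
  B5: re-runs because F5 4->0; new result -7 (unchanged).
  D12: re-runs because A8 -3->-7; new result -7.
  A5: re-runs because D12 -3->-7; new result -7 (unchanged).
  G6: re-examined; everything it read last time is the same (A5 unchanged, E5 unchanged) — cache -7 kept, no run.
  C4: re-runs because D12 -3->-7; new result -7 (unchanged).
  B1: re-runs because A8 -3->-7; new result -7.
  A12: re-runs because B1 -3->-7; new result -7 (unchanged).
  E3: newly demanded (no cache) — executes and yields -7.
  G3: re-runs because B11 -4->0; B1 -3->-7; new result -7.
  H7: re-runs because G3 -3->-7; new result -7 (unchanged).
  A4: re-runs because A8 -3->-7; new result -7 (unchanged).

The important point: the flipped condition pulls in fresh nodes; E3 runs for the first time.

A4 now evaluates to -7.
Run set: A4, A5, A8, A11, A12, B1, B2, B5, B11, C4, D12, E3, E5, G3, G9, G12, H7 (17 run).
Changed values: A8, B1, B2, B11, D12, F5, G3, G9, G12.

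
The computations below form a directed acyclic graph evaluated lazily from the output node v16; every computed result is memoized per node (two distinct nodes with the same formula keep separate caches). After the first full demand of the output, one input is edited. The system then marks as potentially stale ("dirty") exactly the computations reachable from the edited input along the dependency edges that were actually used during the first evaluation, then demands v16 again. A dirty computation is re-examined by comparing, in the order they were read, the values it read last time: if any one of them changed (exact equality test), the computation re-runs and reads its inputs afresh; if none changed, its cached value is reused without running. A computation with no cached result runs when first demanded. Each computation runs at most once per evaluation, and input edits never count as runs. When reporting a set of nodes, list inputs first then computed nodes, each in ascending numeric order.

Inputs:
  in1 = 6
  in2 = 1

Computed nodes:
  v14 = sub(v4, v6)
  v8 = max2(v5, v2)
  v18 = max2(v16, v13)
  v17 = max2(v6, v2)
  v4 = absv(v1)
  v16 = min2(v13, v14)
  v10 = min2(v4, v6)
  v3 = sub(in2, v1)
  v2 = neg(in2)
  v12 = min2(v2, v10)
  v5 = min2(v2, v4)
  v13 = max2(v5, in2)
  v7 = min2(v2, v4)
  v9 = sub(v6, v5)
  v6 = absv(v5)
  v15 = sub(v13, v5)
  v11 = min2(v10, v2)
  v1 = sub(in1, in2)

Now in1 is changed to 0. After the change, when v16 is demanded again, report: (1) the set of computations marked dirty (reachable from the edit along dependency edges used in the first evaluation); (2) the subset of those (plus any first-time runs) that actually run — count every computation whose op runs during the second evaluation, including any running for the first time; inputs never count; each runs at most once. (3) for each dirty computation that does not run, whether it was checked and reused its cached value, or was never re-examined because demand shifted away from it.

The edit dirties: v1, v4, v5, v6, v13, v14, v16.
5 computations run: v1, v4, v5, v14, v16.
Cache hits after checking: v6, v13.
Note where the cutoff bites: v6 is checked, finds nothing changed, and keeps its cache.

First demand of the output computes:
  v1 = sub(6, 1) = 5
  v2 = neg(1) = -1
  v4 = absv(5) = 5
  v5 = min2(-1, 5) = -1
  v6 = absv(-1) = 1
  v13 = max2(-1, 1) = 1
  v14 = sub(5, 1) = 4
  v16 = min2(1, 4) = 1

After the edit, cleaning proceeds:
  v1: a read changed (in1 6->0) — executes, giving -1.
  v4: a read changed (v1 5->-1) — executes, giving 1.
  v5: a read changed (v4 5->1) — executes, giving -1 — identical to its old value.
  v6: dirty, but its reads are unchanged (v5 unchanged); cached 1 stands.
  v13: dirty, but its reads are unchanged (v5 unchanged, in2 unchanged); cached 1 stands.
  v14: a read changed (v4 5->1) — executes, giving 0.
  v16: a read changed (v14 4->0) — executes, giving 0.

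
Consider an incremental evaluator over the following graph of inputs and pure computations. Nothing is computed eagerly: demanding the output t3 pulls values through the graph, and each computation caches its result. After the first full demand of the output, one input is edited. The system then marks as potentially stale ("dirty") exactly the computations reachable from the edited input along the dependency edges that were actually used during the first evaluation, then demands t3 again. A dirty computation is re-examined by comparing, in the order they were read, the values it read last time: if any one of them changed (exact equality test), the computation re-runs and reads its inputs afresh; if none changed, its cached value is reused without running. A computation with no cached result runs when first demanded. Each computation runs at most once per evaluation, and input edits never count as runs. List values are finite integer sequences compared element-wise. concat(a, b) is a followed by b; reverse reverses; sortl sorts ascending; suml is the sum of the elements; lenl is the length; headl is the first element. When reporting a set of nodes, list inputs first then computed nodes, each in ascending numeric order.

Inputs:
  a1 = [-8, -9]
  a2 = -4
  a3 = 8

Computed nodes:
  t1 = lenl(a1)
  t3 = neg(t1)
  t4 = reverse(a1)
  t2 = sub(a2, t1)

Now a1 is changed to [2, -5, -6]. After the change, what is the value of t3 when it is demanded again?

Initial pass — values computed on the first demand:
  t1 = lenl([-8, -9]) = 2
  t3 = neg(2) = -2

Second demand — change propagation:
  t1: re-runs because a1 [-8, -9]->[2, -5, -6]; new result 3.
  t3: re-runs because t1 2->3; new result -3.

t3 now evaluates to -3.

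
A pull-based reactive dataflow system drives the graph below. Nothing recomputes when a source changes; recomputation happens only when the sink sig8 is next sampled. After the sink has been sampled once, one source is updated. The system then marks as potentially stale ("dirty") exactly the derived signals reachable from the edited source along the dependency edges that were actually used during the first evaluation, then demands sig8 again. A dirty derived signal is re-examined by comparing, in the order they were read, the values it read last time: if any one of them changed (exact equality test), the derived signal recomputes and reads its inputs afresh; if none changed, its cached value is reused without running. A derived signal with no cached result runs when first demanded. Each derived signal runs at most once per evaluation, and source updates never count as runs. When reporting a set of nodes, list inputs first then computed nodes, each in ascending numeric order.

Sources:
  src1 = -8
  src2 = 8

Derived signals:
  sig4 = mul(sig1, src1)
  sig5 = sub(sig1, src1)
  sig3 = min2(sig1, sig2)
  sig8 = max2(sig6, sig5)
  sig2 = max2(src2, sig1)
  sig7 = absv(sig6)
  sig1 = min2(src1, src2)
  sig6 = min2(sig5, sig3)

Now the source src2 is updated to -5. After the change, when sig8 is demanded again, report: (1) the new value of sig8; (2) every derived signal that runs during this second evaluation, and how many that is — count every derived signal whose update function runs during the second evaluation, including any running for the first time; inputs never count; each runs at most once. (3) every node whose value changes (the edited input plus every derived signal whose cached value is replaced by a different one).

First evaluation (everything demanded from the output):
  sig1 = min2(-8, 8) = -8
  sig2 = max2(8, -8) = 8
  sig3 = min2(-8, 8) = -8
  sig5 = sub(-8, -8) = 0
  sig6 = min2(0, -8) = -8
  sig8 = max2(-8, 0) = 0

Propagation after the edit:
  sig1: runs — src2 8->-5; result -8 (same value as before).
  sig2: runs — src2 8->-5; result -5.
  sig3: runs — sig2 8->-5; result -8 (same value as before).
  sig5: checked — values it read are unchanged (sig1 unchanged, src1 unchanged); reused cached 0 without running.
  sig6: checked — values it read are unchanged (sig5 unchanged, sig3 unchanged); reused cached -8 without running.
  sig8: checked — values it read are unchanged (sig6 unchanged, sig5 unchanged); reused cached 0 without running.

Key observation: the cutoff stops propagation at sig5 — its inputs' values are unchanged, so it reuses its cache.

New value of sig8: 0.
Derived signals that run: sig1, sig2, sig3 — 3 in total.
Values that change: src2, sig2.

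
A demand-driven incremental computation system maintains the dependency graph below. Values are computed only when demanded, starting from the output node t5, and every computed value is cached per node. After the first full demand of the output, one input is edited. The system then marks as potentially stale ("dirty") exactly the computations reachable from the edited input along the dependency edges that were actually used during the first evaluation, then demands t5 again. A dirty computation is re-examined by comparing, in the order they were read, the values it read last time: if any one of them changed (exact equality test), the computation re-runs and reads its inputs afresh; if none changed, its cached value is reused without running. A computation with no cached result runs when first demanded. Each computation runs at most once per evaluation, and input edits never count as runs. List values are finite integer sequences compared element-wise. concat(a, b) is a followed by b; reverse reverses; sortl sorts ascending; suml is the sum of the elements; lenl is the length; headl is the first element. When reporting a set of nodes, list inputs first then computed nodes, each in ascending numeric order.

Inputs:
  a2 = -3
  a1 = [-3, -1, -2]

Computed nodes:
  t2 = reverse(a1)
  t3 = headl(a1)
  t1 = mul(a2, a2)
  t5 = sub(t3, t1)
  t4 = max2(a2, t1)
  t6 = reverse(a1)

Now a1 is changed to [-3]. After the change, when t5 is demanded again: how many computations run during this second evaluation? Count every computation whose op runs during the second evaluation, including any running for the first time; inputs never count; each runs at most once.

Computations that run: t3 — 1 in total.
Key observation: the change is absorbed at t3 — it re-runs but produces the same value, and the output's value is unchanged.

First evaluation (everything demanded from the output):
  t1 = mul(-3, -3) = 9
  t3 = headl([-3, -1, -2]) = -3
  t5 = sub(-3, 9) = -12

Propagation after the edit:
  t3: runs — a1 [-3, -1, -2]->[-3]; result -3 (same value as before).
  t5: checked — values it read are unchanged (t3 unchanged, t1 unchanged); reused cached -12 without running.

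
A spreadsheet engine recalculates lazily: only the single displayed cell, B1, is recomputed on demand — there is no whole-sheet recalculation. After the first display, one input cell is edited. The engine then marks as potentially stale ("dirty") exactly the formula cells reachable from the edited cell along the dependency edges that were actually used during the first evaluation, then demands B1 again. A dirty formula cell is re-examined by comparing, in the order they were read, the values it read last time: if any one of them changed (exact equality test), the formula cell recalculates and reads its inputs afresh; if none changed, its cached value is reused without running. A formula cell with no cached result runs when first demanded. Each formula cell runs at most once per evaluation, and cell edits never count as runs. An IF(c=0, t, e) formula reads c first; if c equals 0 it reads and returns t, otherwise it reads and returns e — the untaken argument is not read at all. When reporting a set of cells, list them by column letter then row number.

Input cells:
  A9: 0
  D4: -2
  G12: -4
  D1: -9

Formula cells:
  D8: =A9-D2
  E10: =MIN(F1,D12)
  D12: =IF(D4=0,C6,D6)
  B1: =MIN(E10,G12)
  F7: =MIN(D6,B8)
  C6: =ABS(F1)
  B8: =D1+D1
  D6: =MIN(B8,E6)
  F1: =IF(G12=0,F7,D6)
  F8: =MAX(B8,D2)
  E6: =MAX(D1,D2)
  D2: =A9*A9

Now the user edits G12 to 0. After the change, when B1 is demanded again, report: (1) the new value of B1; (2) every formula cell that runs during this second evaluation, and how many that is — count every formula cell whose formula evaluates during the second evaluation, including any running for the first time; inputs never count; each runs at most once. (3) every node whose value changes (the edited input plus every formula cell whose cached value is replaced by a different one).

First evaluation (everything demanded from the output):
  B8 = -9 + -9 = -18
  D2 = 0 * 0 = 0
  E6 = MAX(-9, 0) = 0
  D6 = MIN(-18, 0) = -18
  D12 = IF(D4=0: D4=-2 -> else branch D6) = -18
  F1 = IF(G12=0: G12=-4 -> else branch D6) = -18
  E10 = MIN(-18, -18) = -18
  B1 = MIN(-18, -4) = -18

Propagation after the edit:
  F7: demanded for the first time — runs, produces -18.
  F1: runs — G12 -4->0; result -18 (same value as before).
  E10: checked — values it read are unchanged (F1 unchanged, D12 unchanged); reused cached -18 without running.
  B1: runs — G12 -4->0; result -18 (same value as before).

Key observation: a condition flipped, so demand reaches new nodes — F7 runs for the first time.

New value of B1: -18.
Formula cells that run: B1, F1, F7 — 3 in total.
Values that change: G12.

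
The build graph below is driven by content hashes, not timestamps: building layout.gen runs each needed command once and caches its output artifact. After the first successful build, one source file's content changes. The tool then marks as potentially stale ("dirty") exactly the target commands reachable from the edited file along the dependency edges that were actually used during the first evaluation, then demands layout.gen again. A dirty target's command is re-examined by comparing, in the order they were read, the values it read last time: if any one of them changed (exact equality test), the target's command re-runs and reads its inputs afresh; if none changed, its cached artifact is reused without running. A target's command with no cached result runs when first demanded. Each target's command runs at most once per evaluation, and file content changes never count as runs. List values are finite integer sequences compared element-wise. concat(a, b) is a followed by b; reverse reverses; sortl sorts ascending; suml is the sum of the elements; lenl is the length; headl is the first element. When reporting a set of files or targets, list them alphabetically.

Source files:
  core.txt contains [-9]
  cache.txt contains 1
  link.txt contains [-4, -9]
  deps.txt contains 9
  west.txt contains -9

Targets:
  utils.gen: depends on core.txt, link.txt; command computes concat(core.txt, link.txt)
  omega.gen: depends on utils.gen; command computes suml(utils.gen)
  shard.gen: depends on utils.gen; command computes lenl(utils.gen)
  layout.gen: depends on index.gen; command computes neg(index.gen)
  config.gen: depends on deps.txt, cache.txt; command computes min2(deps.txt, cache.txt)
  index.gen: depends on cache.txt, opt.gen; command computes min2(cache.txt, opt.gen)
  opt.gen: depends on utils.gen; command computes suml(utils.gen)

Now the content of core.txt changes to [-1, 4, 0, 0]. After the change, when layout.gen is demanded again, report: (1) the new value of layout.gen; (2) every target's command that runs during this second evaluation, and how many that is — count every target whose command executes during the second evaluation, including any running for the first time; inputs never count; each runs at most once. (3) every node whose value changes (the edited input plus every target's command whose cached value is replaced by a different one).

layout.gen now evaluates to 10.
Run set: index.gen, layout.gen, opt.gen, utils.gen (4 run).
Changed values: core.txt, index.gen, layout.gen, opt.gen, utils.gen.

Initial pass — values computed on the first demand:
  utils.gen = concat([-9], [-4, -9]) = [-9, -4, -9]
  opt.gen = suml([-9, -4, -9]) = -22
  index.gen = min2(1, -22) = -22
  layout.gen = neg(-22) = 22

Second demand — change propagation:
  utils.gen: re-runs because core.txt [-9]->[-1, 4, 0, 0]; new result [-1, 4, 0, 0, -4, -9].
  opt.gen: re-runs because utils.gen [-9, -4, -9]->[-1, 4, 0, 0, -4, -9]; new result -10.
  index.gen: re-runs because opt.gen -22->-10; new result -10.
  layout.gen: re-runs because index.gen -22->-10; new result 10.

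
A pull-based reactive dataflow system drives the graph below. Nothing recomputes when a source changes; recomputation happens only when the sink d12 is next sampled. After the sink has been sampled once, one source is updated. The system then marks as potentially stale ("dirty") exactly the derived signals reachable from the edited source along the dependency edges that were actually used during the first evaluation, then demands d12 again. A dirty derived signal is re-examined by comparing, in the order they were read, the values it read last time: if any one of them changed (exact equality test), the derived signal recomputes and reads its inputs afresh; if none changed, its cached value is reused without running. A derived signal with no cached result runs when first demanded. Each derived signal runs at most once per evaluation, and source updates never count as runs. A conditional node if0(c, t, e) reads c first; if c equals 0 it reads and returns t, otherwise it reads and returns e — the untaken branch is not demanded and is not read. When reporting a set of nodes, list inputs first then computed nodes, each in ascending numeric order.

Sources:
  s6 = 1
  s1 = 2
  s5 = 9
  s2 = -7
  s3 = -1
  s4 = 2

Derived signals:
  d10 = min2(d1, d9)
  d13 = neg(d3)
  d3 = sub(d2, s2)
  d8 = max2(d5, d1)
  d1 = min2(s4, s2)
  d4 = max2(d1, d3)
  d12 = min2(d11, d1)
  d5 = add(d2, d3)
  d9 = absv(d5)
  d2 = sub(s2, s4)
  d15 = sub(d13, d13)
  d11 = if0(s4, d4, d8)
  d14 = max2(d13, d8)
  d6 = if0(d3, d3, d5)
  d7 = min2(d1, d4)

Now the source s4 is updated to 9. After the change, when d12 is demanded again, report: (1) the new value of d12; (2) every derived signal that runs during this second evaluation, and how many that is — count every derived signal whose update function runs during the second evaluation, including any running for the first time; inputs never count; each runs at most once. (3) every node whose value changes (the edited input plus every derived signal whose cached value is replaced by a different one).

New value of d12: -7.
Derived signals that run: d1, d2, d3, d5, d8, d11 — 6 in total.
Values that change: s4, d2, d3, d5.
Key observation: the cutoff stops propagation at d12 — its inputs' values are unchanged, so it reuses its cache.

First evaluation (everything demanded from the output):
  d1 = min2(2, -7) = -7
  d2 = sub(-7, 2) = -9
  d3 = sub(-9, -7) = -2
  d5 = add(-9, -2) = -11
  d8 = max2(-11, -7) = -7
  d11 = if0(s4=2 -> else branch d8) = -7
  d12 = min2(-7, -7) = -7

Propagation after the edit:
  d1: runs — s4 2->9; result -7 (same value as before).
  d2: runs — s4 2->9; result -16.
  d3: runs — d2 -9->-16; result -9.
  d5: runs — d2 -9->-16; d3 -2->-9; result -25.
  d8: runs — d5 -11->-25; result -7 (same value as before).
  d11: runs — s4 2->9; result -7 (same value as before).
  d12: checked — values it read are unchanged (d11 unchanged, d1 unchanged); reused cached -7 without running.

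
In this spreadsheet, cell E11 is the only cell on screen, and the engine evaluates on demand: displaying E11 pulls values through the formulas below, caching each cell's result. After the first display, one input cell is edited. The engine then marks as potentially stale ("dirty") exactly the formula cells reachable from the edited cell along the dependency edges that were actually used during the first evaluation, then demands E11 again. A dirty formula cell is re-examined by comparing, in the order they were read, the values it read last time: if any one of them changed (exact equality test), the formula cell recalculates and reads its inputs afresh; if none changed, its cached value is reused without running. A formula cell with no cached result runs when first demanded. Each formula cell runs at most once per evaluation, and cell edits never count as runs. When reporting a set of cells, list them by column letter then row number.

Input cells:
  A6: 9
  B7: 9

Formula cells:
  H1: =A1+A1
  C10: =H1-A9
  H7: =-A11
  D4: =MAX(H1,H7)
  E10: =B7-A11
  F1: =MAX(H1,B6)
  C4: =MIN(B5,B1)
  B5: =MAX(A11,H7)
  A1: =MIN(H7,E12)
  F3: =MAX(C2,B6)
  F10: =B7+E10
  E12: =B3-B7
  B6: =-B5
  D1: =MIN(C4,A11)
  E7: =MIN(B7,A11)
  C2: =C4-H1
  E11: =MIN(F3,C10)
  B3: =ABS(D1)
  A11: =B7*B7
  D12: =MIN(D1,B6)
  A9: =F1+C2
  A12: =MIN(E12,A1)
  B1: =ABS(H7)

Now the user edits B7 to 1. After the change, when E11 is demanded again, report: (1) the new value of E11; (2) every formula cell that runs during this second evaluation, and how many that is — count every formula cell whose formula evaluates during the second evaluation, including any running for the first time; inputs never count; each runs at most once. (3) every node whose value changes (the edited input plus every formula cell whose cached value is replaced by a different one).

Initial pass — values computed on the first demand:
  A11 = 9 * 9 = 81
  H7 = -(81) = -81
  B1 = ABS(-81) = 81
  B5 = MAX(81, -81) = 81
  B6 = -(81) = -81
  C4 = MIN(81, 81) = 81
  D1 = MIN(81, 81) = 81
  B3 = ABS(81) = 81
  E12 = 81 - 9 = 72
  A1 = MIN(-81, 72) = -81
  H1 = -81 + -81 = -162
  C2 = 81 - -162 = 243
  F1 = MAX(-162, -81) = -81
  A9 = -81 + 243 = 162
  C10 = -162 - 162 = -324
  F3 = MAX(243, -81) = 243
  E11 = MIN(243, -324) = -324

Second demand — change propagation:
  A11: re-runs because B7 9->1; B7 9->1; new result 1.
  H7: re-runs because A11 81->1; new result -1.
  B1: re-runs because H7 -81->-1; new result 1.
  B5: re-runs because A11 81->1; H7 -81->-1; new result 1.
  B6: re-runs because B5 81->1; new result -1.
  C4: re-runs because B5 81->1; B1 81->1; new result 1.
  D1: re-runs because C4 81->1; A11 81->1; new result 1.
  B3: re-runs because D1 81->1; new result 1.
  E12: re-runs because B3 81->1; B7 9->1; new result 0.
  A1: re-runs because H7 -81->-1; E12 72->0; new result -1.
  H1: re-runs because A1 -81->-1; A1 -81->-1; new result -2.
  C2: re-runs because C4 81->1; H1 -162->-2; new result 3.
  F1: re-runs because H1 -162->-2; B6 -81->-1; new result -1.
  A9: re-runs because F1 -81->-1; C2 243->3; new result 2.
  C10: re-runs because H1 -162->-2; A9 162->2; new result -4.
  F3: re-runs because C2 243->3; B6 -81->-1; new result 3.
  E11: re-runs because F3 243->3; C10 -324->-4; new result -4.

E11 now evaluates to -4.
Run set: A1, A9, A11, B1, B3, B5, B6, C2, C4, C10, D1, E11, E12, F1, F3, H1, H7 (17 run).
Changed values: A1, A9, A11, B1, B3, B5, B6, B7, C2, C4, C10, D1, E11, E12, F1, F3, H1, H7.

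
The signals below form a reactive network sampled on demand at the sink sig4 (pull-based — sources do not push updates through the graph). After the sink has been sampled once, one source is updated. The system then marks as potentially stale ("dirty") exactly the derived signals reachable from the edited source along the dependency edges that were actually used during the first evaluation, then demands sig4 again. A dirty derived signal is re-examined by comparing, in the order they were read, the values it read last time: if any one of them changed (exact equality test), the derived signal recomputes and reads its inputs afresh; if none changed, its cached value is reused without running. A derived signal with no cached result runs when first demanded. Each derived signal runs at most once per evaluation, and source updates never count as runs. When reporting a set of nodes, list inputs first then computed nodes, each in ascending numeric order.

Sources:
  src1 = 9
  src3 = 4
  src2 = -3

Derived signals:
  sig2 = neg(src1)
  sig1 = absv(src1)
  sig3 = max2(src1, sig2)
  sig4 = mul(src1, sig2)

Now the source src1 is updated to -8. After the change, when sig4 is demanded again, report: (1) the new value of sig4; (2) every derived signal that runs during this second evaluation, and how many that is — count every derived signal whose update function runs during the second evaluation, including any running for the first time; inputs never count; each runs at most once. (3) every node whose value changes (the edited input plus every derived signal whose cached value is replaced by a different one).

Initial pass — values computed on the first demand:
  sig2 = neg(9) = -9
  sig4 = mul(9, -9) = -81

Second demand — change propagation:
  sig2: re-runs because src1 9->-8; new result 8.
  sig4: re-runs because src1 9->-8; sig2 -9->8; new result -64.

sig4 now evaluates to -64.
Run set: sig2, sig4 (2 run).
Changed values: src1, sig2, sig4.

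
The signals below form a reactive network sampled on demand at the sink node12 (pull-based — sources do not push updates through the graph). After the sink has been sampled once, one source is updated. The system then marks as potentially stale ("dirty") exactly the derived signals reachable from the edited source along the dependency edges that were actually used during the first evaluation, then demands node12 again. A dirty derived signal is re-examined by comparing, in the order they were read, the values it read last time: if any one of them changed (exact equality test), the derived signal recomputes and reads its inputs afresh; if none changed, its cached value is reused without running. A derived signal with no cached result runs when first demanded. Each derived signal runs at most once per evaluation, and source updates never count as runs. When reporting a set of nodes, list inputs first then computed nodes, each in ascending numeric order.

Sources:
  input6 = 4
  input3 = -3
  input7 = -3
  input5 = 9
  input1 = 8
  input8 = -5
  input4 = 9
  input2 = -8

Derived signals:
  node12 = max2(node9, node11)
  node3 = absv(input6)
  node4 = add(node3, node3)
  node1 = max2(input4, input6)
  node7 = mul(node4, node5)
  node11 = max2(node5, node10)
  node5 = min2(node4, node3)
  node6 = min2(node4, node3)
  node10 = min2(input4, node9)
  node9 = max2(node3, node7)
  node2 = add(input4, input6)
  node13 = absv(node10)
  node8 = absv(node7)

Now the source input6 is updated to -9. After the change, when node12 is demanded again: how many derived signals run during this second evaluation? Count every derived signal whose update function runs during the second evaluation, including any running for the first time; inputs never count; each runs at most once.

Run set: node3, node4, node5, node7, node9, node10, node11, node12 (8 run).

Initial pass — values computed on the first demand:
  node3 = absv(4) = 4
  node4 = add(4, 4) = 8
  node5 = min2(8, 4) = 4
  node7 = mul(8, 4) = 32
  node9 = max2(4, 32) = 32
  node10 = min2(9, 32) = 9
  node11 = max2(4, 9) = 9
  node12 = max2(32, 9) = 32

Second demand — change propagation:
  node3: re-runs because input6 4->-9; new result 9.
  node4: re-runs because node3 4->9; node3 4->9; new result 18.
  node5: re-runs because node4 8->18; node3 4->9; new result 9.
  node7: re-runs because node4 8->18; node5 4->9; new result 162.
  node9: re-runs because node3 4->9; node7 32->162; new result 162.
  node10: re-runs because node9 32->162; new result 9 (unchanged).
  node11: re-runs because node5 4->9; new result 9 (unchanged).
  node12: re-runs because node9 32->162; new result 162.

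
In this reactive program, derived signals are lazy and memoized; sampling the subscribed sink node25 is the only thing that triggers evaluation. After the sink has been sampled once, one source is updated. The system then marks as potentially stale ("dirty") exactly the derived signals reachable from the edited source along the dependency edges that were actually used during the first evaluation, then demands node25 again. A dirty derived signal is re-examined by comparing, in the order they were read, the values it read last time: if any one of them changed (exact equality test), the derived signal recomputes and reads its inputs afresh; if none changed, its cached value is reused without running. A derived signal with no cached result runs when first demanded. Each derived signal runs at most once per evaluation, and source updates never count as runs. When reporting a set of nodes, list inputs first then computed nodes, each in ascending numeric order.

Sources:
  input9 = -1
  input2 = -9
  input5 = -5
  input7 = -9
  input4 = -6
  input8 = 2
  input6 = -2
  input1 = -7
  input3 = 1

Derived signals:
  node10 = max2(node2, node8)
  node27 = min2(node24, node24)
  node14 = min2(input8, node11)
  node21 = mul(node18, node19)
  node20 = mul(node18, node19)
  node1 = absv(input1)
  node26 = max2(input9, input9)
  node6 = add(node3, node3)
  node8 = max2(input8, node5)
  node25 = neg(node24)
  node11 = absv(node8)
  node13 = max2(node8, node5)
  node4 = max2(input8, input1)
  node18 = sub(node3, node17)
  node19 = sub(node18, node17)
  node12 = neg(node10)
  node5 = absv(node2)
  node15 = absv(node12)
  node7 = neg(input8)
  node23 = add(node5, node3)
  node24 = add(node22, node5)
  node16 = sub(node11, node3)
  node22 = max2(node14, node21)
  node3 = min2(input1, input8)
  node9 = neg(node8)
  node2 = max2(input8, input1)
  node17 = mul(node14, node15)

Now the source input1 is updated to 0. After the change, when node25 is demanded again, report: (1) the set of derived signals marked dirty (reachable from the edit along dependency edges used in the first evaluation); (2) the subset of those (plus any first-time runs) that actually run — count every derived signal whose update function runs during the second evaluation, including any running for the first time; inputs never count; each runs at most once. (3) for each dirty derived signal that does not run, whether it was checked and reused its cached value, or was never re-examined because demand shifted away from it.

First demand of the output computes:
  node2 = max2(2, -7) = 2
  node3 = min2(-7, 2) = -7
  node5 = absv(2) = 2
  node8 = max2(2, 2) = 2
  node10 = max2(2, 2) = 2
  node11 = absv(2) = 2
  node12 = neg(2) = -2
  node14 = min2(2, 2) = 2
  node15 = absv(-2) = 2
  node17 = mul(2, 2) = 4
  node18 = sub(-7, 4) = -11
  node19 = sub(-11, 4) = -15
  node21 = mul(-11, -15) = 165
  node22 = max2(2, 165) = 165
  node24 = add(165, 2) = 167
  node25 = neg(167) = -167

After the edit, cleaning proceeds:
  node2: a read changed (input1 -7->0) — executes, giving 2 — identical to its old value.
  node3: a read changed (input1 -7->0) — executes, giving 0.
  node5: dirty, but its reads are unchanged (node2 unchanged); cached 2 stands.
  node8: dirty, but its reads are unchanged (input8 unchanged, node5 unchanged); cached 2 stands.
  node10: dirty, but its reads are unchanged (node2 unchanged, node8 unchanged); cached 2 stands.
  node11: dirty, but its reads are unchanged (node8 unchanged); cached 2 stands.
  node12: dirty, but its reads are unchanged (node10 unchanged); cached -2 stands.
  node14: dirty, but its reads are unchanged (input8 unchanged, node11 unchanged); cached 2 stands.
  node15: dirty, but its reads are unchanged (node12 unchanged); cached 2 stands.
  node17: dirty, but its reads are unchanged (node14 unchanged, node15 unchanged); cached 4 stands.
  node18: a read changed (node3 -7->0) — executes, giving -4.
  node19: a read changed (node18 -11->-4) — executes, giving -8.
  node21: a read changed (node18 -11->-4; node19 -15->-8) — executes, giving 32.
  node22: a read changed (node21 165->32) — executes, giving 32.
  node24: a read changed (node22 165->32) — executes, giving 34.
  node25: a read changed (node24 167->34) — executes, giving -34.

Note where the cutoff bites: node5 is checked, finds nothing changed, and keeps its cache.

The edit dirties: node2, node3, node5, node8, node10, node11, node12, node14, node15, node17, node18, node19, node21, node22, node24, node25.
8 derived signals run: node2, node3, node18, node19, node21, node22, node24, node25.
Cache hits after checking: node5, node8, node10, node11, node12, node14, node15, node17.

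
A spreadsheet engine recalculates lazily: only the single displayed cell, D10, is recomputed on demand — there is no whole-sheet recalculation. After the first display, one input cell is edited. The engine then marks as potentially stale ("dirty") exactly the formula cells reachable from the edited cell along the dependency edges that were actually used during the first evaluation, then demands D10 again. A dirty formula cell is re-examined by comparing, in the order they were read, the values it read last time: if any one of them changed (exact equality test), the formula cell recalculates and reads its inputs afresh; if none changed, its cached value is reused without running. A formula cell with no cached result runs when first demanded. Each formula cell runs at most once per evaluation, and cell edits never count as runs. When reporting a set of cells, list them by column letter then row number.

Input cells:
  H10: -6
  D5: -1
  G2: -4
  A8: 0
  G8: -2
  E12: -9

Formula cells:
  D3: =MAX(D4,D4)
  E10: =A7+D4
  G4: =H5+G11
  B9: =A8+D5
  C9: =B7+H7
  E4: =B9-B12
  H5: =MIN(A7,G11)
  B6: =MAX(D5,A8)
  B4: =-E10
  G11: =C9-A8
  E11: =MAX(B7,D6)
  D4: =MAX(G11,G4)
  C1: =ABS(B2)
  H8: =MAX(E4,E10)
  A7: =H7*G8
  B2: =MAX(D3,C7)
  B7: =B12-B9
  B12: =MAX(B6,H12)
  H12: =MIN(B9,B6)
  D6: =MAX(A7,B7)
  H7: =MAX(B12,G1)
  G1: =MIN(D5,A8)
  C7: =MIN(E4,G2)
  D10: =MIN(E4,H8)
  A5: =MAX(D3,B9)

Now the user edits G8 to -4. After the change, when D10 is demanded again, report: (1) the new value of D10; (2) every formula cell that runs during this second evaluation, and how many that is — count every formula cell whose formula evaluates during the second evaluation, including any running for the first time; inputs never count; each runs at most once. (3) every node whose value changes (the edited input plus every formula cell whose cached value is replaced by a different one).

First evaluation (everything demanded from the output):
  B6 = MAX(-1, 0) = 0
  B9 = 0 + -1 = -1
  G1 = MIN(-1, 0) = -1
  H12 = MIN(-1, 0) = -1
  B12 = MAX(0, -1) = 0
  B7 = 0 - -1 = 1
  E4 = -1 - 0 = -1
  H7 = MAX(0, -1) = 0
  A7 = 0 * -2 = 0
  C9 = 1 + 0 = 1
  G11 = 1 - 0 = 1
  H5 = MIN(0, 1) = 0
  G4 = 0 + 1 = 1
  D4 = MAX(1, 1) = 1
  E10 = 0 + 1 = 1
  H8 = MAX(-1, 1) = 1
  D10 = MIN(-1, 1) = -1

Propagation after the edit:
  A7: runs — G8 -2->-4; result 0 (same value as before).
  H5: checked — values it read are unchanged (A7 unchanged, G11 unchanged); reused cached 0 without running.
  G4: checked — values it read are unchanged (H5 unchanged, G11 unchanged); reused cached 1 without running.
  D4: checked — values it read are unchanged (G11 unchanged, G4 unchanged); reused cached 1 without running.
  E10: checked — values it read are unchanged (A7 unchanged, D4 unchanged); reused cached 1 without running.
  H8: checked — values it read are unchanged (E4 unchanged, E10 unchanged); reused cached 1 without running.
  D10: checked — values it read are unchanged (E4 unchanged, H8 unchanged); reused cached -1 without running.

Key observation: the change is absorbed at A7 — it re-runs but produces the same value, and the output's value is unchanged.

New value of D10: -1.
Formula cells that run: A7 — 1 in total.
Values that change: G8.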